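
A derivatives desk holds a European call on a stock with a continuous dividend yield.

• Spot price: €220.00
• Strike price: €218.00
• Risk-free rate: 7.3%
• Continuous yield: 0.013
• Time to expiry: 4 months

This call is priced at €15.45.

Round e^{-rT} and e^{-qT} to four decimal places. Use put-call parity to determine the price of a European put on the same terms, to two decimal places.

€9.16

exp(−qT) = exp(−0.013·0.3333) = 0.9957;  exp(−rT) = exp(−0.073·0.3333) = 0.9760
Put-call parity: C − P = S·e^(−qT) − K·e^(−rT) = 220·0.9957 − 218·0.9760 = 219.0540 − 212.7680 = 6.2860
P = C − (C − P) = 15.45 − (6.2860) = 9.1640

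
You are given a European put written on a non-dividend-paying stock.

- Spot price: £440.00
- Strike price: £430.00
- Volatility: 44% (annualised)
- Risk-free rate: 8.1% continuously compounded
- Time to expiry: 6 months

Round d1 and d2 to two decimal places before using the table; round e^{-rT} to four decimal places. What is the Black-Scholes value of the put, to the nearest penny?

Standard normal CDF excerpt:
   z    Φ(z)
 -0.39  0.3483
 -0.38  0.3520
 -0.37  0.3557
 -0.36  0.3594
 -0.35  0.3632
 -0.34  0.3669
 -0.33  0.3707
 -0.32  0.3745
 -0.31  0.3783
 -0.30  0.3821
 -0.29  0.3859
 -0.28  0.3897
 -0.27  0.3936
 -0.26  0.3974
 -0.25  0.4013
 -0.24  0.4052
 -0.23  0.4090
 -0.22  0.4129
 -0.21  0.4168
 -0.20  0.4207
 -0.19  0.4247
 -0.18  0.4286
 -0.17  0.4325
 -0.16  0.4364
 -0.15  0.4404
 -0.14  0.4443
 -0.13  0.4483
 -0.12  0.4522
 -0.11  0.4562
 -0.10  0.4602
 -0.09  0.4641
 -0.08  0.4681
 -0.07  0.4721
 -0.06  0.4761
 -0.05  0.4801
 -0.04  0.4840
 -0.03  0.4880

T = 0.5;  σ√T = 0.3111
d₁ = [ln(440/430) + (0.081 + 0.44²/2)·0.5] / 0.3111 = [0.0230 + 0.0889] / 0.3111 = 0.3596 ⇒ 0.36
d₂ = d₁ − σ√T = 0.3596 − 0.3111 = 0.0485 ⇒ 0.05
exp(−rT) = exp(−0.081·0.5) = 0.9603
N(−d₂) = N(-0.05) = 0.4801;  N(−d₁) = N(-0.36) = 0.3594
P = 430·0.9603·0.4801 − 440·0.3594 = 198.2472 − 158.1360 = 40.1112

£40.11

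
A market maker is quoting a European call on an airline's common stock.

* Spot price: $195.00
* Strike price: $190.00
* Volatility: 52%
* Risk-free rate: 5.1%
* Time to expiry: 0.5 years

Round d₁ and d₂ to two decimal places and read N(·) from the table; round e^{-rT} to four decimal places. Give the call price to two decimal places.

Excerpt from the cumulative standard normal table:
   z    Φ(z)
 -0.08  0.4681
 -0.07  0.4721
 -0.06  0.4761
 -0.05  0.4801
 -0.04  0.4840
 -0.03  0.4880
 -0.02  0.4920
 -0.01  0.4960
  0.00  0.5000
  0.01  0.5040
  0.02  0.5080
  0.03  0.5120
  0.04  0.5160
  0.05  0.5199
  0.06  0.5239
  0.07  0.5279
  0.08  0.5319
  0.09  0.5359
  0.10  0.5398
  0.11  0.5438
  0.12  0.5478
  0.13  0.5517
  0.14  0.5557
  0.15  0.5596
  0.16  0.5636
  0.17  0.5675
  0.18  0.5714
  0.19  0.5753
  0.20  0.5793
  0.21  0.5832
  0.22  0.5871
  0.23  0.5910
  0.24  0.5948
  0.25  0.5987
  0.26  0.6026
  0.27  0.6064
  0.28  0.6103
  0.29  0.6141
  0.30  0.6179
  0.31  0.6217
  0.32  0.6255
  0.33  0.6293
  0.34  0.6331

T = 0.5;  σ√T = 0.3677
d₁ = [ln(195/190) + (0.051 + 0.52²/2)·0.5] / 0.3677 = [0.0260 + 0.0931] / 0.3677 = 0.3238 → 0.32
d₂ = d₁ − σ√T = 0.3238 − 0.3677 = -0.0439 → -0.04
e^(−rT) = e^(−0.051·0.5) = 0.9748
N(d₁) = N(0.32) = 0.6255;  N(d₂) = N(-0.04) = 0.4840
C = 195·0.6255 − 190·0.9748·0.4840 = 121.9725 − 89.6426 = 32.3299

$32.33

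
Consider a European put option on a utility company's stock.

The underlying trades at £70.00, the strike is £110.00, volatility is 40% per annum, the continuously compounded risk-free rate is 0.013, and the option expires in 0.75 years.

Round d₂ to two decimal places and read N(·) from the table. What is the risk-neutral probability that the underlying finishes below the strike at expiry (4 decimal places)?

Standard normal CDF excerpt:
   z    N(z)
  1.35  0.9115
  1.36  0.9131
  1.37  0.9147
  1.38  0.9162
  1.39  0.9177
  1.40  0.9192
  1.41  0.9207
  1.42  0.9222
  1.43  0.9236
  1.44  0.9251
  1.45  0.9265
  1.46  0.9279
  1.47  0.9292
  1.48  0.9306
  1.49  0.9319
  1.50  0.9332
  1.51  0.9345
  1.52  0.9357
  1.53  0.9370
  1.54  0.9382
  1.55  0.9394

σ√T = 0.4 × 0.8660 = 0.3464
d₁ = [ln(70/110) + (0.013 + 0.4²/2)·0.75] / 0.3464 = [-0.4520 + 0.0698] / 0.3464 = -1.1034 which rounds to -1.10
d₂ = d₁ − σ√T = -1.1034 − 0.3464 = -1.4498 which rounds to -1.45
Risk-neutral Pr[S_T < K] = N(−d₂) = N(1.45) = 0.9265

0.9265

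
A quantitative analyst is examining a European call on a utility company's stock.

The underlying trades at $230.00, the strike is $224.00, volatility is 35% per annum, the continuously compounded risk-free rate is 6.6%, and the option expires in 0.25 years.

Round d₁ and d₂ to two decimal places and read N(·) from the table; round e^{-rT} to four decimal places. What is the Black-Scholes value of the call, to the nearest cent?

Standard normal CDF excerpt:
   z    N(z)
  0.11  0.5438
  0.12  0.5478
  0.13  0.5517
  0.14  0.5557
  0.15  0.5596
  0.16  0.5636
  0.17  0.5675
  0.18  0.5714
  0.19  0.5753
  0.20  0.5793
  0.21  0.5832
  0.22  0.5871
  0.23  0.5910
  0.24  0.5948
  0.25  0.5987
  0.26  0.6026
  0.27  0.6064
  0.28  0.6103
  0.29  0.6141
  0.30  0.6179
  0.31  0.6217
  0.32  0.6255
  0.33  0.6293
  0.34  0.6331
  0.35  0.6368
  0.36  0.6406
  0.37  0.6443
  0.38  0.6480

$20.56

T = 0.25;  σ√T = 0.1750
ln(S/K) + (r + σ²/2)T = ln(230/224) + (0.066 + 0.35²/2)·0.25 = 0.0264 + 0.0318 = 0.0582
d₁ = 0.0582 / 0.1750 = 0.3328 ≈ 0.33
d₂ = d₁ − σ√T = 0.3328 − 0.1750 = 0.1578 ≈ 0.16
e^(−rT) = e^(−0.066·0.25) = 0.9836
C = 230·N(0.33) − 224·0.9836·N(0.16) = 230·0.6293 − 224·0.9836·0.5636 = 144.7390 − 124.1760 = 20.5630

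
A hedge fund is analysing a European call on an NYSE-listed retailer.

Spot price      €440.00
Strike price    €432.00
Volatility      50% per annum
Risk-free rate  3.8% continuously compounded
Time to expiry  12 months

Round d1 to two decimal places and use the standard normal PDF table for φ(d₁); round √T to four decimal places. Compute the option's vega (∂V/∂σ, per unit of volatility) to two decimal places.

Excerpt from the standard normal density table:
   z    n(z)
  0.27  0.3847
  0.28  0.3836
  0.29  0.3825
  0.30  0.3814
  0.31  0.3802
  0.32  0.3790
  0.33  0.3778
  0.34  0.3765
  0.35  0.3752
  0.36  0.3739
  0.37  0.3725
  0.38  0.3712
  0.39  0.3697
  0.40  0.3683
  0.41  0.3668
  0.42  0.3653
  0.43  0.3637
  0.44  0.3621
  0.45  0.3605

σ√T = 0.5·√1 = 0.5000
d₁ = [ln(440/432) + (0.038 + ½·0.5²)·1] / (σ√T) = (0.0183 + 0.1630) / 0.5000 = 0.3627 ≈ 0.36
√T = √1 = 1.0000
φ(d₁) = φ(0.36) = 0.3739
vega = S·φ(d₁)·√T = 440·0.3739·1.0000 = 164.5160

164.52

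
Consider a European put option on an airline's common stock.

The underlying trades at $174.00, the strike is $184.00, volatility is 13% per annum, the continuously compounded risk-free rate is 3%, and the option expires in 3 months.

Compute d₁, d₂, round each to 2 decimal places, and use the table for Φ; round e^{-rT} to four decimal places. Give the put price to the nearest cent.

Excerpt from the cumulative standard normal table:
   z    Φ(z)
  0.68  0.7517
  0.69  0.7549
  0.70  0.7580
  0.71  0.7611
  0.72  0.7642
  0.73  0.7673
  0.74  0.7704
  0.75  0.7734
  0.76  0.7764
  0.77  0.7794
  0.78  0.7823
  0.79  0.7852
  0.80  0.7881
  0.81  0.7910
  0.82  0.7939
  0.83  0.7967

$10.43

σ√T = 0.13 × 0.5000 = 0.0650
d₁ = [ln(174/184) + (0.03 + 0.13²/2)·0.25] / 0.0650 = [-0.0559 + 0.0096] / 0.0650 = -0.7118 → -0.71
d₂ = d₁ − σ√T = -0.7118 − 0.0650 = -0.7768 → -0.78
exp(−rT) = exp(−0.03·0.25) = 0.9925
P = 184·0.9925·N(0.78) − 174·N(0.71) = 184·0.9925·0.7823 − 174·0.7611 = 142.8636 − 132.4314 = 10.4322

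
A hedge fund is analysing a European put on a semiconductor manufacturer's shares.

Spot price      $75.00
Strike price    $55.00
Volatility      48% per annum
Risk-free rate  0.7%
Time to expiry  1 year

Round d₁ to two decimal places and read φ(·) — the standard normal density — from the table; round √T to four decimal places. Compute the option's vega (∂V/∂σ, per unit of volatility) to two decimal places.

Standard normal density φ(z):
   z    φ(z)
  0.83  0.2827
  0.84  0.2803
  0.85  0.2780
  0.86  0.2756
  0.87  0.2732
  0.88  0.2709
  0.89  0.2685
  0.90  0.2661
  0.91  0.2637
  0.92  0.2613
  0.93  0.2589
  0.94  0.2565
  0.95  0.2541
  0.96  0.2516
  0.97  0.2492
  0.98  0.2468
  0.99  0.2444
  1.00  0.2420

19.96

σ√T = 0.48·√1 = 0.4800
d₁ = [ln(75/55) + (0.007 + 0.48²/2)·1] / 0.4800 = [0.3102 + 0.1222] / 0.4800 = 0.9007 which rounds to 0.90
√T = √1 = 1.0000
φ(d₁) = φ(0.90) = 0.2661
vega = S·φ(d₁)·√T = 75·0.2661·1.0000 = 19.9575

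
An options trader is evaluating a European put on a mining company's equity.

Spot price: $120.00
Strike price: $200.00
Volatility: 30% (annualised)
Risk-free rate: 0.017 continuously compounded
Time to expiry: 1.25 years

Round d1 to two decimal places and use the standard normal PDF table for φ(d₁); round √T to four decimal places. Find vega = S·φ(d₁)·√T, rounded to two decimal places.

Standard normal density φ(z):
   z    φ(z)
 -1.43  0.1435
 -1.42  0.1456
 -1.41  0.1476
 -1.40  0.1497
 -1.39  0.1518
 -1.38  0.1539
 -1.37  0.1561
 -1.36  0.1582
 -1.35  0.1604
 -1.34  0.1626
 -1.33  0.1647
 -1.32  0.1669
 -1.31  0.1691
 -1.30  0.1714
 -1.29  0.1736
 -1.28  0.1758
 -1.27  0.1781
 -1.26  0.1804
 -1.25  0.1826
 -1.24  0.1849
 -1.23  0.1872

23.29

T = 1.25;  σ√T = 0.3354
ln(S/K) + (r + σ²/2)T = ln(120/200) + (0.017 + 0.3²/2)·1.25 = -0.5108 + 0.0775 = -0.4333
d₁ = -0.4333 / 0.3354 = -1.2919 which rounds to -1.29
√T = √1.25 = 1.1180
φ(d₁) = φ(-1.29) = 0.1736
vega = S·φ(d₁)·√T = 120·0.1736·1.1180 = 23.2902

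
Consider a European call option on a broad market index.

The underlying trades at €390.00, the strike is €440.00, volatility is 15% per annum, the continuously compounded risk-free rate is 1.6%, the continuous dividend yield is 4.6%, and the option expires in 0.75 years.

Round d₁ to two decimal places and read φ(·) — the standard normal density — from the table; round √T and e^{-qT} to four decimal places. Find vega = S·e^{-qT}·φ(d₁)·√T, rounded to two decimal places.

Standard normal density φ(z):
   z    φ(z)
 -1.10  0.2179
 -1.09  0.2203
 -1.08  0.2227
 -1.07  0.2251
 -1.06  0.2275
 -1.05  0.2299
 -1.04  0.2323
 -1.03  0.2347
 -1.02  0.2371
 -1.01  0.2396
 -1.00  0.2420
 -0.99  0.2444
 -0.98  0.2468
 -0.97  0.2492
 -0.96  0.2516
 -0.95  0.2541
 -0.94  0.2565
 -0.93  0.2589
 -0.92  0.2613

75.80

σ√T = 0.15 × 0.8660 = 0.1299
d₁ = [ln(390/440) + (0.016 − 0.046 + 0.15²/2)·0.75] / 0.1299 = [-0.1206 − 0.0141] / 0.1299 = -1.0368 ⇒ -1.04
√T = √0.75 = 0.8660
φ(d₁) = φ(-1.04) = 0.2323
exp(−qT) = exp(−0.046·0.75) = 0.9661
vega = S·exp(−qT)·φ(d₁)·√T = 390·0.9661·0.2323·0.8660 = 75.7973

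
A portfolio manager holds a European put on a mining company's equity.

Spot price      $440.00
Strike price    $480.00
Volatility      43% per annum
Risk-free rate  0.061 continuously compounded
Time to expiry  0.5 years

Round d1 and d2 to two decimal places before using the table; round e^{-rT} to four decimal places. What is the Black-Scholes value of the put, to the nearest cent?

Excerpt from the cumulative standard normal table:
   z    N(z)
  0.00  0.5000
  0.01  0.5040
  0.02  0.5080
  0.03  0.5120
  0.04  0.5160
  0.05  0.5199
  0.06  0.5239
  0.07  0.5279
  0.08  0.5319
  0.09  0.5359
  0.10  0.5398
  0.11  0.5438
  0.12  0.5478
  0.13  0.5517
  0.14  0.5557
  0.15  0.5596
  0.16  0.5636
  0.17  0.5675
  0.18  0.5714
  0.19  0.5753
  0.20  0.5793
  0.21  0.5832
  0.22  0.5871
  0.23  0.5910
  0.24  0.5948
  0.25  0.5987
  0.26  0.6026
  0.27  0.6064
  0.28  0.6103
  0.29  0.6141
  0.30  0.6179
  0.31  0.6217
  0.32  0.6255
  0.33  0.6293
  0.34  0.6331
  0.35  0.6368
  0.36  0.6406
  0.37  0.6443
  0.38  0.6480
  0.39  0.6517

σ√T = 0.43 × 0.7071 = 0.3041
d₁ = [ln(440/480) + (0.061 + 0.43²/2)·0.5] / 0.3041 = [-0.0870 + 0.0767] / 0.3041 = -0.0338 ≈ -0.03
d₂ = d₁ − σ√T = -0.0338 − 0.3041 = -0.3379 ≈ -0.34
e^(−rT) = e^(−0.061·0.5) = 0.9700
N(−d₂) = N(0.34) = 0.6331;  N(−d₁) = N(0.03) = 0.5120
P = 480·0.9700·0.6331 − 440·0.5120 = 294.7714 − 225.2800 = 69.4914

$69.49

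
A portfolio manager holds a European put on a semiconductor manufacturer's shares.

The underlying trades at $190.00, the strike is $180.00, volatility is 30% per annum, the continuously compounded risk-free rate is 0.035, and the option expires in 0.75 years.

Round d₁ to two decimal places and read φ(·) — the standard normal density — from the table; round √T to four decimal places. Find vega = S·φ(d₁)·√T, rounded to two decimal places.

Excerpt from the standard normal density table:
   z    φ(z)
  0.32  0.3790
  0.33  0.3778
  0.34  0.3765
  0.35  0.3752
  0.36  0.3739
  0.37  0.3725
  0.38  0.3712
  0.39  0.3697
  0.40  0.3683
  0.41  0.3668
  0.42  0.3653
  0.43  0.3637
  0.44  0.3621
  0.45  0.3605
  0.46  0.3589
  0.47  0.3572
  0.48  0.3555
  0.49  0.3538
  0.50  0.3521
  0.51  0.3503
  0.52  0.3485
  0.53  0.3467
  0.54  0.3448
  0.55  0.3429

T = 0.75;  σ√T = 0.2598
d₁ = [ln(190/180) + (0.035 + ½·0.3²)·0.75] / (σ√T) = (0.0541 + 0.0600) / 0.2598 = 0.4390 ⇒ 0.44
√T = √0.75 = 0.8660
φ(d₁) = φ(0.44) = 0.3621
vega = S·φ(d₁)·√T = 190·0.3621·0.8660 = 59.5799

59.58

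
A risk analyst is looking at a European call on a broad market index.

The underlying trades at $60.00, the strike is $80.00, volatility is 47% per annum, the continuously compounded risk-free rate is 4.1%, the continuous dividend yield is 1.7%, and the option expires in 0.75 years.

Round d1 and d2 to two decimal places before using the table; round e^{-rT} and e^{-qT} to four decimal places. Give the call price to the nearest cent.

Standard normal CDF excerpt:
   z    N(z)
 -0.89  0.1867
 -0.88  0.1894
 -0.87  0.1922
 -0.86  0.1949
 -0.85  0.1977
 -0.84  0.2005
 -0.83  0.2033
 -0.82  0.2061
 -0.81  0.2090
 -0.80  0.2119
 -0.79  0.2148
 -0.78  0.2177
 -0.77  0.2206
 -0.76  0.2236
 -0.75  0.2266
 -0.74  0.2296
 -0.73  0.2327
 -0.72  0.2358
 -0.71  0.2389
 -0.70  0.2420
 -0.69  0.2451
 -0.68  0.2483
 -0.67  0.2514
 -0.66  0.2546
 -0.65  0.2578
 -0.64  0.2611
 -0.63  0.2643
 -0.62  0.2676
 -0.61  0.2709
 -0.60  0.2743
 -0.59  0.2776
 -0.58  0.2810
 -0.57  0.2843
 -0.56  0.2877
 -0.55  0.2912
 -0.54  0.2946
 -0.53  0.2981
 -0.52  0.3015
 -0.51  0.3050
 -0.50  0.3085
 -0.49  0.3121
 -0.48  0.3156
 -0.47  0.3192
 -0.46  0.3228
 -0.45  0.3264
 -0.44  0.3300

$4.21

σ√T = 0.47·√0.75 = 0.4070
d₁ = [ln(60/80) + (0.041 − 0.017 + ½·0.47²)·0.75] / (σ√T) = (-0.2877 + 0.1008) / 0.4070 = -0.4590 ≈ -0.46
d₂ = -0.4590 − 0.4070 = -0.8661 ≈ -0.87
e^(−qT) = e^(−0.017·0.75) = 0.9873;  e^(−rT) = e^(−0.041·0.75) = 0.9697
N(d₁) = N(-0.46) = 0.3228;  N(d₂) = N(-0.87) = 0.1922
C = 60·0.9873·0.3228 − 80·0.9697·0.1922 = 19.1220 − 14.9101 = 4.2119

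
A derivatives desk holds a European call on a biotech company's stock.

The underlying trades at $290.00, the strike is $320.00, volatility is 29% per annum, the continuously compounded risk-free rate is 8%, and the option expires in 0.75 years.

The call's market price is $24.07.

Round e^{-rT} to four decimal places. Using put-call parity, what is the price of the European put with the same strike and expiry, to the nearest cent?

exp(−rT) = exp(−0.08·0.75) = 0.9418
Put-call parity: C − P = S − K·e^(−rT) = 290 − 320·0.9418 = 290 − 301.3760 = -11.3760
P = C − (C − P) = 24.07 − (-11.3760) = 35.4460

$35.45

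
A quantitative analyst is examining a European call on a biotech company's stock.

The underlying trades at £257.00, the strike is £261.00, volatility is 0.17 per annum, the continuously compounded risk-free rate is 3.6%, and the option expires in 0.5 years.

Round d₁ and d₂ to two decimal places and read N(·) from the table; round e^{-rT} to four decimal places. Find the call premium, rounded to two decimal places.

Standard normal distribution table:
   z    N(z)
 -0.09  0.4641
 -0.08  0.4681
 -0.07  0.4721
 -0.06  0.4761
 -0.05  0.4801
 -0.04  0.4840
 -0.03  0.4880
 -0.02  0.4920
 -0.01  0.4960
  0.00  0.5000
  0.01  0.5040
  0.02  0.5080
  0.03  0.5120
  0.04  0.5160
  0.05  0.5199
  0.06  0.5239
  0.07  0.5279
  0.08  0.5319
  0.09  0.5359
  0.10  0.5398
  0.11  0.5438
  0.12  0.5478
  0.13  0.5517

£12.62

σ√T = 0.17 × 0.7071 = 0.1202
ln(S/K) + (r + σ²/2)T = ln(257/261) + (0.036 + 0.17²/2)·0.5 = -0.0154 + 0.0252 = 0.0098
d₁ = 0.0098 / 0.1202 = 0.0814 ⇒ 0.08
d₂ = d₁ − σ√T = 0.0814 − 0.1202 = -0.0388 ⇒ -0.04
e^(−rT) = e^(−0.036·0.5) = 0.9822
N(d₁) = N(0.08) = 0.5319;  N(d₂) = N(-0.04) = 0.4840
C = 257·0.5319 − 261·0.9822·0.4840 = 136.6983 − 124.0754 = 12.6229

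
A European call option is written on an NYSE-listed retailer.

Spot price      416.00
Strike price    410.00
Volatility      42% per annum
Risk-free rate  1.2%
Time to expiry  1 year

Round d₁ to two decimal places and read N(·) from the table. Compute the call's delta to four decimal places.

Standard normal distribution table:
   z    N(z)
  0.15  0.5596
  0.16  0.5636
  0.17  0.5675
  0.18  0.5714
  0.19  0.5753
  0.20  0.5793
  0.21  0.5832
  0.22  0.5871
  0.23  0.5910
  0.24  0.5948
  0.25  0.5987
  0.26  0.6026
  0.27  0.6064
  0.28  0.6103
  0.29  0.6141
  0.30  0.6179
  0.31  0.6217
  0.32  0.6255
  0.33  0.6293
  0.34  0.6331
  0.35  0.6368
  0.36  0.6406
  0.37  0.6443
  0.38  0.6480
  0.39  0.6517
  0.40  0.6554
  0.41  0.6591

T = 1;  σ√T = 0.4200
d₁ = [ln(416/410) + (0.012 + 0.42²/2)·1] / 0.4200 = [0.0145 + 0.1002] / 0.4200 = 0.2732 which rounds to 0.27
N(d₁) = N(0.27) = 0.6064
Δ_call = N(d₁) = 0.6064

0.6064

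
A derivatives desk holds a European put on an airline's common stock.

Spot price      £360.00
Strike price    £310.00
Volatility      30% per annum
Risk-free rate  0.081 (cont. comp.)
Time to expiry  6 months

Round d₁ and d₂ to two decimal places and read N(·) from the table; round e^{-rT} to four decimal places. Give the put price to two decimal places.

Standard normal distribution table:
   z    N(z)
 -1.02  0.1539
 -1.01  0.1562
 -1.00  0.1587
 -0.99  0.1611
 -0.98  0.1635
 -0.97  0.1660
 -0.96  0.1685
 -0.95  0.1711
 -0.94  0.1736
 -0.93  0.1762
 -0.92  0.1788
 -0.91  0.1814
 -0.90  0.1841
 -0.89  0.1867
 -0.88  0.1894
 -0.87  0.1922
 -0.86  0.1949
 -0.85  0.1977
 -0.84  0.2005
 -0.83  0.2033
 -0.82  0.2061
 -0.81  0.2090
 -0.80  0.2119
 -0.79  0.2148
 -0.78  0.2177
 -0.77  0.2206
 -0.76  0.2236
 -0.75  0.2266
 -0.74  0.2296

£6.81

σ√T = 0.3 × 0.7071 = 0.2121
ln(S/K) + (r + σ²/2)T = ln(360/310) + (0.081 + 0.3²/2)·0.5 = 0.1495 + 0.0630 = 0.2125
d₁ = 0.2125 / 0.2121 = 1.0019 → 1.00
d₂ = d₁ − σ√T = 1.0019 − 0.2121 = 0.7898 → 0.79
e^(−rT) = e^(−0.081·0.5) = 0.9603
N(−d₂) = N(-0.79) = 0.2148;  N(−d₁) = N(-1.00) = 0.1587
P = 310·0.9603·0.2148 − 360·0.1587 = 63.9445 − 57.1320 = 6.8125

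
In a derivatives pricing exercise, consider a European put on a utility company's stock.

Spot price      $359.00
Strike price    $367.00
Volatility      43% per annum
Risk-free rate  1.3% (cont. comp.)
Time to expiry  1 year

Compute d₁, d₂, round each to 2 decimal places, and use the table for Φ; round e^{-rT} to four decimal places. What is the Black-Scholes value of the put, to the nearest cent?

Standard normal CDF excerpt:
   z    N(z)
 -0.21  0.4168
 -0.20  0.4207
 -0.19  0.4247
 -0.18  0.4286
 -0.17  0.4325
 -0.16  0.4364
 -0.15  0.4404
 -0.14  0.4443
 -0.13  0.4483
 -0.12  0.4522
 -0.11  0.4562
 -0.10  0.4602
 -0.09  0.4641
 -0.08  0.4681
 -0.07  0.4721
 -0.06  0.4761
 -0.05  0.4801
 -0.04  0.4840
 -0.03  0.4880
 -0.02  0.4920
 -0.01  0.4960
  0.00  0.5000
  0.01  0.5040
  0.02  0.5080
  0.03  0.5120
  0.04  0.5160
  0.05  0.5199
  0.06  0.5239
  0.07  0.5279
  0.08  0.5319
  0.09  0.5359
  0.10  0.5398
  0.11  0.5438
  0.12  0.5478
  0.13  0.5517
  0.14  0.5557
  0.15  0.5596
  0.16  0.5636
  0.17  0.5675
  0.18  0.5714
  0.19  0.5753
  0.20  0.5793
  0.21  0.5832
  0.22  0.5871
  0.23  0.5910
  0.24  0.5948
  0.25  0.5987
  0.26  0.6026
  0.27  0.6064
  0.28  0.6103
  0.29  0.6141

$63.01

T = 1;  σ√T = 0.4300
d₁ = [ln(359/367) + (0.013 + ½·0.43²)·1] / (σ√T) = (-0.0220 + 0.1054) / 0.4300 = 0.1940 ≈ 0.19
d₂ = 0.1940 − 0.4300 = -0.2360 ≈ -0.24
exp(−rT) = exp(−0.013·1) = 0.9871
P = 367·0.9871·N(0.24) − 359·N(-0.19) = 367·0.9871·0.5948 − 359·0.4247 = 215.4756 − 152.4673 = 63.0083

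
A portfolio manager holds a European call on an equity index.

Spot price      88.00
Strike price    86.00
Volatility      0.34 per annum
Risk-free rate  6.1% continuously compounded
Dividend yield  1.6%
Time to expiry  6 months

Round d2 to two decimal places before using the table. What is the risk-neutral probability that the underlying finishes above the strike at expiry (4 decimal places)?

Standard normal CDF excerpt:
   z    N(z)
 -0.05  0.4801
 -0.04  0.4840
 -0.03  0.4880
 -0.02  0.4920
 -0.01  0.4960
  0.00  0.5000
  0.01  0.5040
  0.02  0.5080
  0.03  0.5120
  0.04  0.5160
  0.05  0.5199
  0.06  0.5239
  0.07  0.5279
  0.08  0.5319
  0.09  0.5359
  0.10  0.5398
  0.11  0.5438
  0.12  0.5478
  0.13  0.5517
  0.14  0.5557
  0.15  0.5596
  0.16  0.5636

0.5279

σ√T = 0.34 × 0.7071 = 0.2404
ln(S/K) + (r − q + σ²/2)T = ln(88/86) + (0.061 − 0.016 + 0.34²/2)·0.5 = 0.0230 + 0.0514 = 0.0744
d₁ = 0.0744 / 0.2404 = 0.3094 → 0.31
d₂ = d₁ − σ√T = 0.3094 − 0.2404 = 0.0690 → 0.07
Pr(exercise) under Q = N(d₂) = 0.5279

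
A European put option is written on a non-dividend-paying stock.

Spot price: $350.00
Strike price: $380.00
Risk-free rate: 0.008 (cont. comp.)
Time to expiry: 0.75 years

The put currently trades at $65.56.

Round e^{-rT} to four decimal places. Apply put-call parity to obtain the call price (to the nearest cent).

$37.84

exp(−rT) = exp(−0.008·0.75) = 0.9940
Put-call parity: C − P = S − K·e^(−rT) = 350 − 380·0.9940 = 350 − 377.7200 = -27.7200
C = P + (C − P) = 65.56 + (-27.7200) = 37.8400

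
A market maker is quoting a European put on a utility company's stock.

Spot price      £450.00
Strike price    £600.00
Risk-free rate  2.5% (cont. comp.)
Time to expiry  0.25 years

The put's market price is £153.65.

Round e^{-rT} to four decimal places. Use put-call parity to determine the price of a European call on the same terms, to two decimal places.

£7.37

exp(−rT) = exp(−0.025·0.25) = 0.9938
Put-call parity: C − P = S − K·e^(−rT) = 450 − 600·0.9938 = 450 − 596.2800 = -146.2800
C = P + (C − P) = 153.65 + (-146.2800) = 7.3700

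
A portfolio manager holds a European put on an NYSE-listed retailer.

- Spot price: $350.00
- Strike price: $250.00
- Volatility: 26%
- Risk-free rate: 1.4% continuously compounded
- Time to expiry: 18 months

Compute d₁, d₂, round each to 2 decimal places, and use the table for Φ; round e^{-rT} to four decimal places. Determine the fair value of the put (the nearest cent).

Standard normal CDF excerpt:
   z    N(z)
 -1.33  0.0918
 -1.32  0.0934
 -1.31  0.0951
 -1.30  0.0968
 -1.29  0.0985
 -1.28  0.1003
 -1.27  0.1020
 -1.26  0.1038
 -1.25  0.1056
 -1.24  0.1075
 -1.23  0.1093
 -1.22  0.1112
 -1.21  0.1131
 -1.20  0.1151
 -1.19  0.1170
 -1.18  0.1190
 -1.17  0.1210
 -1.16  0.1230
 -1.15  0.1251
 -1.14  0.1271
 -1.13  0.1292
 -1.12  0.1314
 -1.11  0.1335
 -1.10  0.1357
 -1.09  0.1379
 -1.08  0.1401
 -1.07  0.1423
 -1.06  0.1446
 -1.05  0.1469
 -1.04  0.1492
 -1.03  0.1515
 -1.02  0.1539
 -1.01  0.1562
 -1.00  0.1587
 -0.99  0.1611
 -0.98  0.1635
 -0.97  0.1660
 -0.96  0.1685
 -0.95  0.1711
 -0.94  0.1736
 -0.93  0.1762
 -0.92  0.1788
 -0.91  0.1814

σ√T = 0.26 × 1.2247 = 0.3184
d₁ = [ln(350/250) + (0.014 + ½·0.26²)·1.5] / (σ√T) = (0.3365 + 0.0717) / 0.3184 = 1.2818 ⇒ 1.28
d₂ = 1.2818 − 0.3184 = 0.9634 ⇒ 0.96
e^(−rT) = e^(−0.014·1.5) = 0.9792
P = 250·0.9792·N(-0.96) − 350·N(-1.28) = 250·0.9792·0.1685 − 350·0.1003 = 41.2488 − 35.1050 = 6.1438

$6.14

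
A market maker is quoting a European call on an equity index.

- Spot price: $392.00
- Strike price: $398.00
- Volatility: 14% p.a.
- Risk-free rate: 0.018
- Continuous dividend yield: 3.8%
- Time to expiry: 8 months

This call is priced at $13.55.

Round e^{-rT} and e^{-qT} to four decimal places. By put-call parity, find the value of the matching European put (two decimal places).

exp(−qT) = exp(−0.038·0.6667) = 0.9750;  exp(−rT) = exp(−0.018·0.6667) = 0.9881
Put-call parity: C − P = S·e^(−qT) − K·e^(−rT) = 392·0.9750 − 398·0.9881 = 382.2000 − 393.2638 = -11.0638
P = C − (C − P) = 13.55 − (-11.0638) = 24.6138

$24.61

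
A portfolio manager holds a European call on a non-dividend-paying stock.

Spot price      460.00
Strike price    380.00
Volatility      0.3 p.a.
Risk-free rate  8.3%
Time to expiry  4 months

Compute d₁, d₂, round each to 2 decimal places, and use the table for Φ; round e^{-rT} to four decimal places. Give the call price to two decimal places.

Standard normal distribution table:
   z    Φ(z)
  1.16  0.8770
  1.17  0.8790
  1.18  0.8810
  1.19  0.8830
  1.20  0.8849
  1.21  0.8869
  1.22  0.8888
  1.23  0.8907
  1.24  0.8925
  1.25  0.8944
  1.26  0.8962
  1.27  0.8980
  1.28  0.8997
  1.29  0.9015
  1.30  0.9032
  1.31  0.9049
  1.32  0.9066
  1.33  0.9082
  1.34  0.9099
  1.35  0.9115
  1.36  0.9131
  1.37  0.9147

σ√T = 0.3 × 0.5774 = 0.1732
d₁ = [ln(460/380) + (0.083 + 0.3²/2)·0.3333] / 0.1732 = [0.1911 + 0.0427] / 0.1732 = 1.3494 ≈ 1.35
d₂ = d₁ − σ√T = 1.3494 − 0.1732 = 1.1762 ≈ 1.18
e^(−rT) = e^(−0.083·0.3333) = 0.9727
C = 460·N(1.35) − 380·0.9727·N(1.18) = 460·0.9115 − 380·0.9727·0.8810 = 419.2900 − 325.6405 = 93.6495

93.65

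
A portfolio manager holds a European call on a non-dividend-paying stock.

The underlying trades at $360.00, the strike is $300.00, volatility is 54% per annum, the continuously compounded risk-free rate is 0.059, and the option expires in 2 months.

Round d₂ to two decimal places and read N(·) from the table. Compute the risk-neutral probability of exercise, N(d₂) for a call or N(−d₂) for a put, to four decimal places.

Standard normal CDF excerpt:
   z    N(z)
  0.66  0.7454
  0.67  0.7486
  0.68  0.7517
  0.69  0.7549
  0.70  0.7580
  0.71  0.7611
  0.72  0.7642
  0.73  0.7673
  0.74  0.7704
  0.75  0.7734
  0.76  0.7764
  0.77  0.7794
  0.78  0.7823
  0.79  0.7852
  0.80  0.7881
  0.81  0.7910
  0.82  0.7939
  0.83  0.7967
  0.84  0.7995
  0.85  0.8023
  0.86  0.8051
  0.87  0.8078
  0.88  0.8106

σ√T = 0.54 × 0.4082 = 0.2205
d₁ = [ln(360/300) + (0.059 + 0.54²/2)·0.1667] / 0.2205 = [0.1823 + 0.0341] / 0.2205 = 0.9819 ≈ 0.98
d₂ = d₁ − σ√T = 0.9819 − 0.2205 = 0.7614 ≈ 0.76
Risk-neutral Pr[S_T > K] = N(d₂) = N(0.76) = 0.7764

0.7764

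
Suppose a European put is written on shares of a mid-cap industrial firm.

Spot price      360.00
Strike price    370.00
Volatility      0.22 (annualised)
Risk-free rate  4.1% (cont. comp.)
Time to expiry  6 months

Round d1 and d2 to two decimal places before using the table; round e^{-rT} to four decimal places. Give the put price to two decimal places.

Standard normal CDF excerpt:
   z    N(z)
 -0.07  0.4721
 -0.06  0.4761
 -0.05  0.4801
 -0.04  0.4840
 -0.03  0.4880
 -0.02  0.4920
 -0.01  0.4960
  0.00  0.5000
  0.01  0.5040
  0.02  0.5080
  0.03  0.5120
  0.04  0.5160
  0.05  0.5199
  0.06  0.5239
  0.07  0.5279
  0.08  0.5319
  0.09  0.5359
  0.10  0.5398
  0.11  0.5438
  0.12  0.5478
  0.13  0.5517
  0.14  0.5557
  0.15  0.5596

T = 0.5;  σ√T = 0.1556
d₁ = [ln(360/370) + (0.041 + 0.22²/2)·0.5] / 0.1556 = [-0.0274 + 0.0326] / 0.1556 = 0.0334 which rounds to 0.03
d₂ = d₁ − σ√T = 0.0334 − 0.1556 = -0.1221 which rounds to -0.12
e^(−rT) = e^(−0.041·0.5) = 0.9797
N(−d₂) = N(0.12) = 0.5478;  N(−d₁) = N(-0.03) = 0.4880
P = 370·0.9797·0.5478 − 360·0.4880 = 198.5715 − 175.6800 = 22.8915

22.89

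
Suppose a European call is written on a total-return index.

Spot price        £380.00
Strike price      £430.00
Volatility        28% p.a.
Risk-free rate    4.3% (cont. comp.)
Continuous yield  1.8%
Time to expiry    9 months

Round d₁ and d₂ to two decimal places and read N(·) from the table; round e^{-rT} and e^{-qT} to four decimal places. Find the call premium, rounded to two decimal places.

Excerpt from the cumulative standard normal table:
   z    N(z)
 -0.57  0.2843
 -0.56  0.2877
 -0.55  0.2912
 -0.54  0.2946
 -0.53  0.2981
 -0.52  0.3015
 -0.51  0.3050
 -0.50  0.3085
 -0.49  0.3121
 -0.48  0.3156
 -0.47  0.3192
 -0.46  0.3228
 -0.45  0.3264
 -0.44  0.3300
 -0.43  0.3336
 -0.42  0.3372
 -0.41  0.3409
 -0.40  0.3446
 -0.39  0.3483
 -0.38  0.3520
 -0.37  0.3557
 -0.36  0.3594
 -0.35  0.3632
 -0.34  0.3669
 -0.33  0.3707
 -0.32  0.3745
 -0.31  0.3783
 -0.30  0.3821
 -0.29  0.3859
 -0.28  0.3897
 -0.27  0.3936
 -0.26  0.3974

£20.58

T = 0.75;  σ√T = 0.2425
d₁ = [ln(380/430) + (0.043 − 0.018 + 0.28²/2)·0.75] / 0.2425 = [-0.1236 + 0.0482] / 0.2425 = -0.3112 ⇒ -0.31
d₂ = d₁ − σ√T = -0.3112 − 0.2425 = -0.5537 ⇒ -0.55
e^(−qT) = e^(−0.018·0.75) = 0.9866;  e^(−rT) = e^(−0.043·0.75) = 0.9683
N(d₁) = N(-0.31) = 0.3783;  N(d₂) = N(-0.55) = 0.2912
C = 380·0.9866·0.3783 − 430·0.9683·0.2912 = 141.8277 − 121.2467 = 20.5810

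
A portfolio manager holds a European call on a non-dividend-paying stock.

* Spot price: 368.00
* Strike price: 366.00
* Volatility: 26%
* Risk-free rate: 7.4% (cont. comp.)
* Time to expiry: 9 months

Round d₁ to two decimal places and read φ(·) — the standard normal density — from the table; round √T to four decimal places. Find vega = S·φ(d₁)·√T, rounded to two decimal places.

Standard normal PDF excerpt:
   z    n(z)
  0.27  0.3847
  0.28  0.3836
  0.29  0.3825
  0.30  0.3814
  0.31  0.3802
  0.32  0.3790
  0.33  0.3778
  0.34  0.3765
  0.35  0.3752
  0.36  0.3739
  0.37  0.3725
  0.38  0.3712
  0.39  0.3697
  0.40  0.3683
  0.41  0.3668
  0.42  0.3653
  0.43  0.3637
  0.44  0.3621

T = 0.75;  σ√T = 0.2252
d₁ = [ln(368/366) + (0.074 + 0.26²/2)·0.75] / 0.2252 = [0.0054 + 0.0809] / 0.2252 = 0.3833 ≈ 0.38
√T = √0.75 = 0.8660
φ(d₁) = φ(0.38) = 0.3712
vega = S·φ(d₁)·√T = 368·0.3712·0.8660 = 118.2970

118.30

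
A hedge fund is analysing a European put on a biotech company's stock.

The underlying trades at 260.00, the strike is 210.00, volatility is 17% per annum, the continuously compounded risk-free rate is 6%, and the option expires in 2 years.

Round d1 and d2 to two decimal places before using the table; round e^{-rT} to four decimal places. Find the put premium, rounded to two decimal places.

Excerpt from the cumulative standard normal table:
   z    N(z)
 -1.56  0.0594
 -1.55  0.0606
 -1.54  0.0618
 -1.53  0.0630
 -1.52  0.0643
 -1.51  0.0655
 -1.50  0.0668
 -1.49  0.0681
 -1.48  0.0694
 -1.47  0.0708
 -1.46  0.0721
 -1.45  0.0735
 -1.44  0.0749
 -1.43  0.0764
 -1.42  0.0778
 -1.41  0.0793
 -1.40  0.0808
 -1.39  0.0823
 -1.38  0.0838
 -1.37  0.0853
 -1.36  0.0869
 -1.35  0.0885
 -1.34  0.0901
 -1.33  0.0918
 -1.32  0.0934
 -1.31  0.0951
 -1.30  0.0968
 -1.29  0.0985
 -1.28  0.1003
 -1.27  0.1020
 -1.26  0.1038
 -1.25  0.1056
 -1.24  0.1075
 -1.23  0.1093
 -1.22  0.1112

T = 2;  σ√T = 0.2404
d₁ = [ln(260/210) + (0.06 + ½·0.17²)·2] / (σ√T) = (0.2136 + 0.1489) / 0.2404 = 1.5077 ⇒ 1.51
d₂ = 1.5077 − 0.2404 = 1.2673 ⇒ 1.27
exp(−rT) = exp(−0.06·2) = 0.8869
N(−d₂) = N(-1.27) = 0.1020;  N(−d₁) = N(-1.51) = 0.0655
P = 210·0.8869·0.1020 − 260·0.0655 = 18.9974 − 17.0300 = 1.9674

1.97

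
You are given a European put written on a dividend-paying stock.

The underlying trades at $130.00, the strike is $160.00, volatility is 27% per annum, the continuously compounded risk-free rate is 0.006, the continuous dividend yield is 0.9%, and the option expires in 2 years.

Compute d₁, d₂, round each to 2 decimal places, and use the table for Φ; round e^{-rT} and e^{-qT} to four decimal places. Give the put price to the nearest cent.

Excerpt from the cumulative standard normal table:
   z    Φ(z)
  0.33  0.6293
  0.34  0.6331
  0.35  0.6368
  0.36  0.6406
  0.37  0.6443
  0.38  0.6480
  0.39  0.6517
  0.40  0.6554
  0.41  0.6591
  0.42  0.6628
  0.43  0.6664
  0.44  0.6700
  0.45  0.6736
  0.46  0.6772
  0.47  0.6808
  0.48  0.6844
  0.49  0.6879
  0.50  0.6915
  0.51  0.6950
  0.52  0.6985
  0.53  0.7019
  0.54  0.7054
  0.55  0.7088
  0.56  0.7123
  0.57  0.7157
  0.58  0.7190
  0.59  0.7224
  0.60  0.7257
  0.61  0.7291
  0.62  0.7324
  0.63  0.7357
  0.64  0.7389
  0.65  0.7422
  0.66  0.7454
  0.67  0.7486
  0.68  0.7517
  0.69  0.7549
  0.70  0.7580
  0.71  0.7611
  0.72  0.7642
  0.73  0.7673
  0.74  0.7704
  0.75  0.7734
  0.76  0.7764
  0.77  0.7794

$40.00

T = 2;  σ√T = 0.3818
ln(S/K) + (r − q + σ²/2)T = ln(130/160) + (0.006 − 0.009 + 0.27²/2)·2 = -0.2076 + 0.0669 = -0.1407
d₁ = -0.1407 / 0.3818 = -0.3686 ⇒ -0.37
d₂ = d₁ − σ√T = -0.3686 − 0.3818 = -0.7504 ⇒ -0.75
e^(−qT) = e^(−0.009·2) = 0.9822;  e^(−rT) = e^(−0.006·2) = 0.9881
N(−d₂) = N(0.75) = 0.7734;  N(−d₁) = N(0.37) = 0.6443
P = 160·0.9881·0.7734 − 130·0.9822·0.6443 = 122.2714 − 82.2681 = 40.0034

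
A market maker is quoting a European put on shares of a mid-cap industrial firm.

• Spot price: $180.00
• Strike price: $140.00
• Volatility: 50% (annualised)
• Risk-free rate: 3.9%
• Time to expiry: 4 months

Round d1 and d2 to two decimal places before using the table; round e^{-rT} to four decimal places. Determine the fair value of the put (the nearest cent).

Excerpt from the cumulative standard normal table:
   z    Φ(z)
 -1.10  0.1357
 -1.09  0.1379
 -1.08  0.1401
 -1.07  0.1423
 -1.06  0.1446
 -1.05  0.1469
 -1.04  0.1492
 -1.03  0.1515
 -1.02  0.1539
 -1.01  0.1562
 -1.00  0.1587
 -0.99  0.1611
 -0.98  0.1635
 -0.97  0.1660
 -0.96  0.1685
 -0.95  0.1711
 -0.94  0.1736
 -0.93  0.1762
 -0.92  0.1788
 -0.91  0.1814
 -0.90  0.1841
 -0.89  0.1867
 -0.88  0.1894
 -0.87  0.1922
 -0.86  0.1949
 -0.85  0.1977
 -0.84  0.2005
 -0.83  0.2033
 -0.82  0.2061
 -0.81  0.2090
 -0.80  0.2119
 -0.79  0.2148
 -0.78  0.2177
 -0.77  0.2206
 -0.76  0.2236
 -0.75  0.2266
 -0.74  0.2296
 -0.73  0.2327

σ√T = 0.5·√0.3333 = 0.2887
d₁ = [ln(180/140) + (0.039 + ½·0.5²)·0.3333] / (σ√T) = (0.2513 + 0.0547) / 0.2887 = 1.0599 ⇒ 1.06
d₂ = 1.0599 − 0.2887 = 0.7713 ⇒ 0.77
e^(−rT) = e^(−0.039·0.3333) = 0.9871
P = 140·0.9871·N(-0.77) − 180·N(-1.06) = 140·0.9871·0.2206 − 180·0.1446 = 30.4856 − 26.0280 = 4.4576

$4.46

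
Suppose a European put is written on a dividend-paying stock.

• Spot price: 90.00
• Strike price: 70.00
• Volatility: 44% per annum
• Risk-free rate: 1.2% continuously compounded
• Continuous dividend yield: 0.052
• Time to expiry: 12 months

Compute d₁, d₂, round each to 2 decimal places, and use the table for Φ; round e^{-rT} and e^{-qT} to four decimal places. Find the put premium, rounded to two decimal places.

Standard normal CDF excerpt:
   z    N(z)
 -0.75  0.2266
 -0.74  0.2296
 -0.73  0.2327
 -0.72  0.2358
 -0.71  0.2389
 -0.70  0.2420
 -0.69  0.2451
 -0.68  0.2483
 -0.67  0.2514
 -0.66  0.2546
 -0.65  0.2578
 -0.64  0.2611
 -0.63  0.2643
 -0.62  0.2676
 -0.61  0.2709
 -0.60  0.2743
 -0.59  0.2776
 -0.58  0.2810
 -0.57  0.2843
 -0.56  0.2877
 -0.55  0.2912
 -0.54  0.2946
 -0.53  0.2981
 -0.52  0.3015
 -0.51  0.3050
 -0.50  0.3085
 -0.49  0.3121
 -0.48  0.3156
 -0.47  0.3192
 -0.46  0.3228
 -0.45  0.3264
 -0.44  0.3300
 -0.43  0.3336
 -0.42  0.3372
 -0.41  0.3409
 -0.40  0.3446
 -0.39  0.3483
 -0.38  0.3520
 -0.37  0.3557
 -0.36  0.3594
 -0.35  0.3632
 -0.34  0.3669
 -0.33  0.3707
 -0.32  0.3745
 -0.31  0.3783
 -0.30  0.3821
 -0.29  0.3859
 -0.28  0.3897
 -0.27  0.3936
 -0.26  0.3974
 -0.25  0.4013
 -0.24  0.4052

6.81

σ√T = 0.44·√1 = 0.4400
ln(S/K) + (r − q + σ²/2)T = ln(90/70) + (0.012 − 0.052 + 0.44²/2)·1 = 0.2513 + 0.0568 = 0.3081
d₁ = 0.3081 / 0.4400 = 0.7003 which rounds to 0.70
d₂ = d₁ − σ√T = 0.7003 − 0.4400 = 0.2603 which rounds to 0.26
e^(−qT) = e^(−0.052·1) = 0.9493;  e^(−rT) = e^(−0.012·1) = 0.9881
N(−d₂) = N(-0.26) = 0.3974;  N(−d₁) = N(-0.70) = 0.2420
P = 70·0.9881·0.3974 − 90·0.9493·0.2420 = 27.4870 − 20.6758 = 6.8112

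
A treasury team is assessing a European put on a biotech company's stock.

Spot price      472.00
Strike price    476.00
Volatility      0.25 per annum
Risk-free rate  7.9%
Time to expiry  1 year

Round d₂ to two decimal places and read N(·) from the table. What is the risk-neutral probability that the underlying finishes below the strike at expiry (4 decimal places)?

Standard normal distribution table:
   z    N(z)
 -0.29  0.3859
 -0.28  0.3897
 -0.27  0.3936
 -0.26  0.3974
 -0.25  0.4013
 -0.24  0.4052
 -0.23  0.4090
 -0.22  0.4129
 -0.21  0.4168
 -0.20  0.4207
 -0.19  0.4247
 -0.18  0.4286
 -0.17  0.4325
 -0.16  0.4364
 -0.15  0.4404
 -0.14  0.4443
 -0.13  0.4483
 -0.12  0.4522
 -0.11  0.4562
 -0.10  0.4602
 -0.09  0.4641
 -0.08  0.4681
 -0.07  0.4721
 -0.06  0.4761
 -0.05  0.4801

σ√T = 0.25 × 1.0000 = 0.2500
d₁ = [ln(472/476) + (0.079 + ½·0.25²)·1] / (σ√T) = (-0.0084 + 0.1103) / 0.2500 = 0.4072 ≈ 0.41
d₂ = 0.4072 − 0.2500 = 0.1572 ≈ 0.16
Pr(exercise) under Q = N(−d₂) = N(-0.16) = 0.4364

0.4364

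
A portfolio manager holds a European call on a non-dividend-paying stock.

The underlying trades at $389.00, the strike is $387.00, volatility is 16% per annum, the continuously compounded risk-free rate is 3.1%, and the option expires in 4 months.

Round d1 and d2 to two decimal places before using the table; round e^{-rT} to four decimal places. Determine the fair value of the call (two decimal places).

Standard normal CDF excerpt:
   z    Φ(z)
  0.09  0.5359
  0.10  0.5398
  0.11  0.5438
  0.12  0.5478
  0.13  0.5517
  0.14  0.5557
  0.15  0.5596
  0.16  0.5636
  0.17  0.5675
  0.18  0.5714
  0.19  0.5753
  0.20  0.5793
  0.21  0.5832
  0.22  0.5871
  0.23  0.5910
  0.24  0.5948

$17.05

σ√T = 0.16 × 0.5774 = 0.0924
ln(S/K) + (r + σ²/2)T = ln(389/387) + (0.031 + 0.16²/2)·0.3333 = 0.0052 + 0.0146 = 0.0198
d₁ = 0.0198 / 0.0924 = 0.2139 which rounds to 0.21
d₂ = d₁ − σ√T = 0.2139 − 0.0924 = 0.1215 which rounds to 0.12
e^(−rT) = e^(−0.031·0.3333) = 0.9897
C = 389·N(0.21) − 387·0.9897·N(0.12) = 389·0.5832 − 387·0.9897·0.5478 = 226.8648 − 209.8150 = 17.0498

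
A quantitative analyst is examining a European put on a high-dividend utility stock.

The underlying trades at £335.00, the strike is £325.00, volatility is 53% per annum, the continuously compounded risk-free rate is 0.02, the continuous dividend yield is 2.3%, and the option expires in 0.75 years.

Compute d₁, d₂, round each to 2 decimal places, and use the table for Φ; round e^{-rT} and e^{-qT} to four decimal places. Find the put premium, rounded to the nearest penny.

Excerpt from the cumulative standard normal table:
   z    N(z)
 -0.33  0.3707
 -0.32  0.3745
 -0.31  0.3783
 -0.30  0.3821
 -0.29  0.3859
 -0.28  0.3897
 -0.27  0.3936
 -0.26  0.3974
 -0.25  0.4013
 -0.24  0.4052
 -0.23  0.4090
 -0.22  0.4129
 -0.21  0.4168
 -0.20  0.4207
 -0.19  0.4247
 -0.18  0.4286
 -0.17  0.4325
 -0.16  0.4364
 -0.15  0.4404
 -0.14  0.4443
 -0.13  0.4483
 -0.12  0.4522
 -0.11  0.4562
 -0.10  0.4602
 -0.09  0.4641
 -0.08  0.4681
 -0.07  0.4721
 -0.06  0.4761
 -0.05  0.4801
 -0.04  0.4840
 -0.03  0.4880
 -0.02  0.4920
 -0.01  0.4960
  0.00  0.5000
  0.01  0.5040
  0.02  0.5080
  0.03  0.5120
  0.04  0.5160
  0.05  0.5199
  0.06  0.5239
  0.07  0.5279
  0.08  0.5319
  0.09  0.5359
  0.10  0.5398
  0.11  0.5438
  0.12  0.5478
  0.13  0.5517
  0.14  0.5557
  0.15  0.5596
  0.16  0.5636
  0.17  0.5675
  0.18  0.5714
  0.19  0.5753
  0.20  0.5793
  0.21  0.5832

£54.62

σ√T = 0.53 × 0.8660 = 0.4590
ln(S/K) + (r − q + σ²/2)T = ln(335/325) + (0.02 − 0.023 + 0.53²/2)·0.75 = 0.0303 + 0.1031 = 0.1334
d₁ = 0.1334 / 0.4590 = 0.2906 which rounds to 0.29
d₂ = d₁ − σ√T = 0.2906 − 0.4590 = -0.1684 which rounds to -0.17
exp(−qT) = exp(−0.023·0.75) = 0.9829;  exp(−rT) = exp(−0.02·0.75) = 0.9851
P = 325·0.9851·N(0.17) − 335·0.9829·N(-0.29) = 325·0.9851·0.5675 − 335·0.9829·0.3859 = 181.6894 − 127.0659 = 54.6235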